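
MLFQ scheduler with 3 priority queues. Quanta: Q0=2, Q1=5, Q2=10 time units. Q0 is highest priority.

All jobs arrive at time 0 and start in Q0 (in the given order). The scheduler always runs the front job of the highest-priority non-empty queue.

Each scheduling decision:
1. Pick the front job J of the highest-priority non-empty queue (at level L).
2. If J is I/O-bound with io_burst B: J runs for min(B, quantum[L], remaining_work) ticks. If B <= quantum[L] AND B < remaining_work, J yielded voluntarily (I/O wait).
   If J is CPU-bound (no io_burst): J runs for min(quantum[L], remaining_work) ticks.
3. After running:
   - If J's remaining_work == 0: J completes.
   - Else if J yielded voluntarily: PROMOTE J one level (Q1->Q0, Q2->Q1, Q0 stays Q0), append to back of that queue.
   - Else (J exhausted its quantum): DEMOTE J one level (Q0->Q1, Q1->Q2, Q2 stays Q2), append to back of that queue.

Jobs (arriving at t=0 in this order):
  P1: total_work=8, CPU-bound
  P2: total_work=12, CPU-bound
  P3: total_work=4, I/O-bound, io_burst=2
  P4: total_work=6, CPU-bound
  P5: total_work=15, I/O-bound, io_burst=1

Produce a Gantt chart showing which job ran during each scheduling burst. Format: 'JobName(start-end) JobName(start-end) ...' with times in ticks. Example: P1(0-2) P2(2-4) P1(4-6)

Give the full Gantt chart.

Answer: P1(0-2) P2(2-4) P3(4-6) P4(6-8) P5(8-9) P3(9-11) P5(11-12) P5(12-13) P5(13-14) P5(14-15) P5(15-16) P5(16-17) P5(17-18) P5(18-19) P5(19-20) P5(20-21) P5(21-22) P5(22-23) P5(23-24) P5(24-25) P1(25-30) P2(30-35) P4(35-39) P1(39-40) P2(40-45)

Derivation:
t=0-2: P1@Q0 runs 2, rem=6, quantum used, demote→Q1. Q0=[P2,P3,P4,P5] Q1=[P1] Q2=[]
t=2-4: P2@Q0 runs 2, rem=10, quantum used, demote→Q1. Q0=[P3,P4,P5] Q1=[P1,P2] Q2=[]
t=4-6: P3@Q0 runs 2, rem=2, I/O yield, promote→Q0. Q0=[P4,P5,P3] Q1=[P1,P2] Q2=[]
t=6-8: P4@Q0 runs 2, rem=4, quantum used, demote→Q1. Q0=[P5,P3] Q1=[P1,P2,P4] Q2=[]
t=8-9: P5@Q0 runs 1, rem=14, I/O yield, promote→Q0. Q0=[P3,P5] Q1=[P1,P2,P4] Q2=[]
t=9-11: P3@Q0 runs 2, rem=0, completes. Q0=[P5] Q1=[P1,P2,P4] Q2=[]
t=11-12: P5@Q0 runs 1, rem=13, I/O yield, promote→Q0. Q0=[P5] Q1=[P1,P2,P4] Q2=[]
t=12-13: P5@Q0 runs 1, rem=12, I/O yield, promote→Q0. Q0=[P5] Q1=[P1,P2,P4] Q2=[]
t=13-14: P5@Q0 runs 1, rem=11, I/O yield, promote→Q0. Q0=[P5] Q1=[P1,P2,P4] Q2=[]
t=14-15: P5@Q0 runs 1, rem=10, I/O yield, promote→Q0. Q0=[P5] Q1=[P1,P2,P4] Q2=[]
t=15-16: P5@Q0 runs 1, rem=9, I/O yield, promote→Q0. Q0=[P5] Q1=[P1,P2,P4] Q2=[]
t=16-17: P5@Q0 runs 1, rem=8, I/O yield, promote→Q0. Q0=[P5] Q1=[P1,P2,P4] Q2=[]
t=17-18: P5@Q0 runs 1, rem=7, I/O yield, promote→Q0. Q0=[P5] Q1=[P1,P2,P4] Q2=[]
t=18-19: P5@Q0 runs 1, rem=6, I/O yield, promote→Q0. Q0=[P5] Q1=[P1,P2,P4] Q2=[]
t=19-20: P5@Q0 runs 1, rem=5, I/O yield, promote→Q0. Q0=[P5] Q1=[P1,P2,P4] Q2=[]
t=20-21: P5@Q0 runs 1, rem=4, I/O yield, promote→Q0. Q0=[P5] Q1=[P1,P2,P4] Q2=[]
t=21-22: P5@Q0 runs 1, rem=3, I/O yield, promote→Q0. Q0=[P5] Q1=[P1,P2,P4] Q2=[]
t=22-23: P5@Q0 runs 1, rem=2, I/O yield, promote→Q0. Q0=[P5] Q1=[P1,P2,P4] Q2=[]
t=23-24: P5@Q0 runs 1, rem=1, I/O yield, promote→Q0. Q0=[P5] Q1=[P1,P2,P4] Q2=[]
t=24-25: P5@Q0 runs 1, rem=0, completes. Q0=[] Q1=[P1,P2,P4] Q2=[]
t=25-30: P1@Q1 runs 5, rem=1, quantum used, demote→Q2. Q0=[] Q1=[P2,P4] Q2=[P1]
t=30-35: P2@Q1 runs 5, rem=5, quantum used, demote→Q2. Q0=[] Q1=[P4] Q2=[P1,P2]
t=35-39: P4@Q1 runs 4, rem=0, completes. Q0=[] Q1=[] Q2=[P1,P2]
t=39-40: P1@Q2 runs 1, rem=0, completes. Q0=[] Q1=[] Q2=[P2]
t=40-45: P2@Q2 runs 5, rem=0, completes. Q0=[] Q1=[] Q2=[]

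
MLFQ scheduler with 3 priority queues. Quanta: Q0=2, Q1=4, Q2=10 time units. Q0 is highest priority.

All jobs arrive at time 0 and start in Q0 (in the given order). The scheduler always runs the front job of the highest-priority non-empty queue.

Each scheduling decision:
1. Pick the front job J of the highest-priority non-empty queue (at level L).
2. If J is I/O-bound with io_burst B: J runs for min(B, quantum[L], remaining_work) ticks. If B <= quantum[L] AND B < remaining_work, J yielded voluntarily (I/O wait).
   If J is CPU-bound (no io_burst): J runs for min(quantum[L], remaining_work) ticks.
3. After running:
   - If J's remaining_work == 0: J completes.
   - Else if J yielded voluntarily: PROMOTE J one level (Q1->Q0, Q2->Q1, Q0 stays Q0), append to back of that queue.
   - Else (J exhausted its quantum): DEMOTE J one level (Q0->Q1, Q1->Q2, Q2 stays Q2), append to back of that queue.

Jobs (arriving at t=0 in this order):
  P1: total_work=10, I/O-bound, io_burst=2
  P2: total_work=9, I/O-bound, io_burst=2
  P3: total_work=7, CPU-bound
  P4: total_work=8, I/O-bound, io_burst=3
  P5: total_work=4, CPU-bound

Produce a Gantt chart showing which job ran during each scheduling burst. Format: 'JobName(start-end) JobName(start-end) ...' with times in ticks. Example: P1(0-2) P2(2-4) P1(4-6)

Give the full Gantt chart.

Answer: P1(0-2) P2(2-4) P3(4-6) P4(6-8) P5(8-10) P1(10-12) P2(12-14) P1(14-16) P2(16-18) P1(18-20) P2(20-22) P1(22-24) P2(24-25) P3(25-29) P4(29-32) P4(32-34) P5(34-36) P4(36-37) P3(37-38)

Derivation:
t=0-2: P1@Q0 runs 2, rem=8, I/O yield, promote→Q0. Q0=[P2,P3,P4,P5,P1] Q1=[] Q2=[]
t=2-4: P2@Q0 runs 2, rem=7, I/O yield, promote→Q0. Q0=[P3,P4,P5,P1,P2] Q1=[] Q2=[]
t=4-6: P3@Q0 runs 2, rem=5, quantum used, demote→Q1. Q0=[P4,P5,P1,P2] Q1=[P3] Q2=[]
t=6-8: P4@Q0 runs 2, rem=6, quantum used, demote→Q1. Q0=[P5,P1,P2] Q1=[P3,P4] Q2=[]
t=8-10: P5@Q0 runs 2, rem=2, quantum used, demote→Q1. Q0=[P1,P2] Q1=[P3,P4,P5] Q2=[]
t=10-12: P1@Q0 runs 2, rem=6, I/O yield, promote→Q0. Q0=[P2,P1] Q1=[P3,P4,P5] Q2=[]
t=12-14: P2@Q0 runs 2, rem=5, I/O yield, promote→Q0. Q0=[P1,P2] Q1=[P3,P4,P5] Q2=[]
t=14-16: P1@Q0 runs 2, rem=4, I/O yield, promote→Q0. Q0=[P2,P1] Q1=[P3,P4,P5] Q2=[]
t=16-18: P2@Q0 runs 2, rem=3, I/O yield, promote→Q0. Q0=[P1,P2] Q1=[P3,P4,P5] Q2=[]
t=18-20: P1@Q0 runs 2, rem=2, I/O yield, promote→Q0. Q0=[P2,P1] Q1=[P3,P4,P5] Q2=[]
t=20-22: P2@Q0 runs 2, rem=1, I/O yield, promote→Q0. Q0=[P1,P2] Q1=[P3,P4,P5] Q2=[]
t=22-24: P1@Q0 runs 2, rem=0, completes. Q0=[P2] Q1=[P3,P4,P5] Q2=[]
t=24-25: P2@Q0 runs 1, rem=0, completes. Q0=[] Q1=[P3,P4,P5] Q2=[]
t=25-29: P3@Q1 runs 4, rem=1, quantum used, demote→Q2. Q0=[] Q1=[P4,P5] Q2=[P3]
t=29-32: P4@Q1 runs 3, rem=3, I/O yield, promote→Q0. Q0=[P4] Q1=[P5] Q2=[P3]
t=32-34: P4@Q0 runs 2, rem=1, quantum used, demote→Q1. Q0=[] Q1=[P5,P4] Q2=[P3]
t=34-36: P5@Q1 runs 2, rem=0, completes. Q0=[] Q1=[P4] Q2=[P3]
t=36-37: P4@Q1 runs 1, rem=0, completes. Q0=[] Q1=[] Q2=[P3]
t=37-38: P3@Q2 runs 1, rem=0, completes. Q0=[] Q1=[] Q2=[]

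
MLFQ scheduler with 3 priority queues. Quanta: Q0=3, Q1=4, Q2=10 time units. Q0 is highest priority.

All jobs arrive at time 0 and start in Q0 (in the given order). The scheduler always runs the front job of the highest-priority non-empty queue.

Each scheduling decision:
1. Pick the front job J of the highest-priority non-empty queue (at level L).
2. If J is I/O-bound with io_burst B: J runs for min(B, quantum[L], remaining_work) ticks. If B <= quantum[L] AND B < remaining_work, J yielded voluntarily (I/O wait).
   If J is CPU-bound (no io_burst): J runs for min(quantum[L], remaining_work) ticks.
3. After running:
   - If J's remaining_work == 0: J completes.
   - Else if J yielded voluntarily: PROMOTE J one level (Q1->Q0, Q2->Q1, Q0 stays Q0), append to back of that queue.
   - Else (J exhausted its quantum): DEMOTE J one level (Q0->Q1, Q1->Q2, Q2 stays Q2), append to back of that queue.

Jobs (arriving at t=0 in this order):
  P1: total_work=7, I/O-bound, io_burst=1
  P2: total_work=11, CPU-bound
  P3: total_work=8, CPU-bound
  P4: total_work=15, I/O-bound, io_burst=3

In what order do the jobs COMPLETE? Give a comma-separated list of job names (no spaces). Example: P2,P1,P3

Answer: P4,P1,P2,P3

Derivation:
t=0-1: P1@Q0 runs 1, rem=6, I/O yield, promote→Q0. Q0=[P2,P3,P4,P1] Q1=[] Q2=[]
t=1-4: P2@Q0 runs 3, rem=8, quantum used, demote→Q1. Q0=[P3,P4,P1] Q1=[P2] Q2=[]
t=4-7: P3@Q0 runs 3, rem=5, quantum used, demote→Q1. Q0=[P4,P1] Q1=[P2,P3] Q2=[]
t=7-10: P4@Q0 runs 3, rem=12, I/O yield, promote→Q0. Q0=[P1,P4] Q1=[P2,P3] Q2=[]
t=10-11: P1@Q0 runs 1, rem=5, I/O yield, promote→Q0. Q0=[P4,P1] Q1=[P2,P3] Q2=[]
t=11-14: P4@Q0 runs 3, rem=9, I/O yield, promote→Q0. Q0=[P1,P4] Q1=[P2,P3] Q2=[]
t=14-15: P1@Q0 runs 1, rem=4, I/O yield, promote→Q0. Q0=[P4,P1] Q1=[P2,P3] Q2=[]
t=15-18: P4@Q0 runs 3, rem=6, I/O yield, promote→Q0. Q0=[P1,P4] Q1=[P2,P3] Q2=[]
t=18-19: P1@Q0 runs 1, rem=3, I/O yield, promote→Q0. Q0=[P4,P1] Q1=[P2,P3] Q2=[]
t=19-22: P4@Q0 runs 3, rem=3, I/O yield, promote→Q0. Q0=[P1,P4] Q1=[P2,P3] Q2=[]
t=22-23: P1@Q0 runs 1, rem=2, I/O yield, promote→Q0. Q0=[P4,P1] Q1=[P2,P3] Q2=[]
t=23-26: P4@Q0 runs 3, rem=0, completes. Q0=[P1] Q1=[P2,P3] Q2=[]
t=26-27: P1@Q0 runs 1, rem=1, I/O yield, promote→Q0. Q0=[P1] Q1=[P2,P3] Q2=[]
t=27-28: P1@Q0 runs 1, rem=0, completes. Q0=[] Q1=[P2,P3] Q2=[]
t=28-32: P2@Q1 runs 4, rem=4, quantum used, demote→Q2. Q0=[] Q1=[P3] Q2=[P2]
t=32-36: P3@Q1 runs 4, rem=1, quantum used, demote→Q2. Q0=[] Q1=[] Q2=[P2,P3]
t=36-40: P2@Q2 runs 4, rem=0, completes. Q0=[] Q1=[] Q2=[P3]
t=40-41: P3@Q2 runs 1, rem=0, completes. Q0=[] Q1=[] Q2=[]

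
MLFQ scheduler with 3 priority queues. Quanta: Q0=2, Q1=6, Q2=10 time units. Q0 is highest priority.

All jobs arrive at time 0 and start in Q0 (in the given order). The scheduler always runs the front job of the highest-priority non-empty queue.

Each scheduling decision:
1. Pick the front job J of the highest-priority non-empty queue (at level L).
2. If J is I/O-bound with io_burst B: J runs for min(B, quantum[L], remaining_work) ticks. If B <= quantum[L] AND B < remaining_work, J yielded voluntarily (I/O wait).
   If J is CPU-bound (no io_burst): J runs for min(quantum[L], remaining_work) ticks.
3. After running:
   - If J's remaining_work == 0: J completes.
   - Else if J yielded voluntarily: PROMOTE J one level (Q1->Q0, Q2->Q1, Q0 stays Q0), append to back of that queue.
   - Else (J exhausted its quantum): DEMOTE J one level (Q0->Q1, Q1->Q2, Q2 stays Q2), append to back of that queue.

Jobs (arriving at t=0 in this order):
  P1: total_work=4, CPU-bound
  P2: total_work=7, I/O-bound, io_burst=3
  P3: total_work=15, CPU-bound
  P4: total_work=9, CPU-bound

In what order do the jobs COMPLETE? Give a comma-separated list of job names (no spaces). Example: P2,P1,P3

Answer: P1,P2,P3,P4

Derivation:
t=0-2: P1@Q0 runs 2, rem=2, quantum used, demote→Q1. Q0=[P2,P3,P4] Q1=[P1] Q2=[]
t=2-4: P2@Q0 runs 2, rem=5, quantum used, demote→Q1. Q0=[P3,P4] Q1=[P1,P2] Q2=[]
t=4-6: P3@Q0 runs 2, rem=13, quantum used, demote→Q1. Q0=[P4] Q1=[P1,P2,P3] Q2=[]
t=6-8: P4@Q0 runs 2, rem=7, quantum used, demote→Q1. Q0=[] Q1=[P1,P2,P3,P4] Q2=[]
t=8-10: P1@Q1 runs 2, rem=0, completes. Q0=[] Q1=[P2,P3,P4] Q2=[]
t=10-13: P2@Q1 runs 3, rem=2, I/O yield, promote→Q0. Q0=[P2] Q1=[P3,P4] Q2=[]
t=13-15: P2@Q0 runs 2, rem=0, completes. Q0=[] Q1=[P3,P4] Q2=[]
t=15-21: P3@Q1 runs 6, rem=7, quantum used, demote→Q2. Q0=[] Q1=[P4] Q2=[P3]
t=21-27: P4@Q1 runs 6, rem=1, quantum used, demote→Q2. Q0=[] Q1=[] Q2=[P3,P4]
t=27-34: P3@Q2 runs 7, rem=0, completes. Q0=[] Q1=[] Q2=[P4]
t=34-35: P4@Q2 runs 1, rem=0, completes. Q0=[] Q1=[] Q2=[]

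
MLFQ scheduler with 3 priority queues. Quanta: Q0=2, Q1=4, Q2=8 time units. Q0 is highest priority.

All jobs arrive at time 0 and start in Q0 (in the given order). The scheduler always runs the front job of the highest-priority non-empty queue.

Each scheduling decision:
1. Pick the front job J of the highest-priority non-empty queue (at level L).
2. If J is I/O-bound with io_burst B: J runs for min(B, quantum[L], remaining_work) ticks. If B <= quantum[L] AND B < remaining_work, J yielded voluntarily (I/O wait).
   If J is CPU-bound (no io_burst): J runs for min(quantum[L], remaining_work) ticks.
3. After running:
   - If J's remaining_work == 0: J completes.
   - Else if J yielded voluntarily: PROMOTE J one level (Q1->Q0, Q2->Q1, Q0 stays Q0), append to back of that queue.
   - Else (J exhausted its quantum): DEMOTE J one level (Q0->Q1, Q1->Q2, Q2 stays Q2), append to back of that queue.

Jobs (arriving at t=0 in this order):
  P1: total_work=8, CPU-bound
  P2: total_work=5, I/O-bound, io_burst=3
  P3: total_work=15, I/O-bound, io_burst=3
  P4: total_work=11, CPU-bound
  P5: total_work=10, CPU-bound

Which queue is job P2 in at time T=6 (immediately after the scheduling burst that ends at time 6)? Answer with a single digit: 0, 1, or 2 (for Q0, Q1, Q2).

Answer: 1

Derivation:
t=0-2: P1@Q0 runs 2, rem=6, quantum used, demote→Q1. Q0=[P2,P3,P4,P5] Q1=[P1] Q2=[]
t=2-4: P2@Q0 runs 2, rem=3, quantum used, demote→Q1. Q0=[P3,P4,P5] Q1=[P1,P2] Q2=[]
t=4-6: P3@Q0 runs 2, rem=13, quantum used, demote→Q1. Q0=[P4,P5] Q1=[P1,P2,P3] Q2=[]
t=6-8: P4@Q0 runs 2, rem=9, quantum used, demote→Q1. Q0=[P5] Q1=[P1,P2,P3,P4] Q2=[]
t=8-10: P5@Q0 runs 2, rem=8, quantum used, demote→Q1. Q0=[] Q1=[P1,P2,P3,P4,P5] Q2=[]
t=10-14: P1@Q1 runs 4, rem=2, quantum used, demote→Q2. Q0=[] Q1=[P2,P3,P4,P5] Q2=[P1]
t=14-17: P2@Q1 runs 3, rem=0, completes. Q0=[] Q1=[P3,P4,P5] Q2=[P1]
t=17-20: P3@Q1 runs 3, rem=10, I/O yield, promote→Q0. Q0=[P3] Q1=[P4,P5] Q2=[P1]
t=20-22: P3@Q0 runs 2, rem=8, quantum used, demote→Q1. Q0=[] Q1=[P4,P5,P3] Q2=[P1]
t=22-26: P4@Q1 runs 4, rem=5, quantum used, demote→Q2. Q0=[] Q1=[P5,P3] Q2=[P1,P4]
t=26-30: P5@Q1 runs 4, rem=4, quantum used, demote→Q2. Q0=[] Q1=[P3] Q2=[P1,P4,P5]
t=30-33: P3@Q1 runs 3, rem=5, I/O yield, promote→Q0. Q0=[P3] Q1=[] Q2=[P1,P4,P5]
t=33-35: P3@Q0 runs 2, rem=3, quantum used, demote→Q1. Q0=[] Q1=[P3] Q2=[P1,P4,P5]
t=35-38: P3@Q1 runs 3, rem=0, completes. Q0=[] Q1=[] Q2=[P1,P4,P5]
t=38-40: P1@Q2 runs 2, rem=0, completes. Q0=[] Q1=[] Q2=[P4,P5]
t=40-45: P4@Q2 runs 5, rem=0, completes. Q0=[] Q1=[] Q2=[P5]
t=45-49: P5@Q2 runs 4, rem=0, completes. Q0=[] Q1=[] Q2=[]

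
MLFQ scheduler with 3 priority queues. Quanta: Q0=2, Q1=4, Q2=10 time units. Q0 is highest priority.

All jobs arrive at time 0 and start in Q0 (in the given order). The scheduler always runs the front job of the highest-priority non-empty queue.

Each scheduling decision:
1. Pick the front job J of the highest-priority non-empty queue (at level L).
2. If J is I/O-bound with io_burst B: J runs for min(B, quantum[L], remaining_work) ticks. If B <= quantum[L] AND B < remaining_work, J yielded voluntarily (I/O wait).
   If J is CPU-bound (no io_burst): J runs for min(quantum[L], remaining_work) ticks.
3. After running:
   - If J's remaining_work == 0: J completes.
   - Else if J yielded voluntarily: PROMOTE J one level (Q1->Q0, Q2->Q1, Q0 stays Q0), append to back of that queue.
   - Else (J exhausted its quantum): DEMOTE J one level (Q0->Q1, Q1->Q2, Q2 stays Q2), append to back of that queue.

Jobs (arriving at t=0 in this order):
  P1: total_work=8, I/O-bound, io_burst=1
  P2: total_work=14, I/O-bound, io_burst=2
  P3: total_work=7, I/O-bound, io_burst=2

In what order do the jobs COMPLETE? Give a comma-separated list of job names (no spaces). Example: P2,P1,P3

t=0-1: P1@Q0 runs 1, rem=7, I/O yield, promote→Q0. Q0=[P2,P3,P1] Q1=[] Q2=[]
t=1-3: P2@Q0 runs 2, rem=12, I/O yield, promote→Q0. Q0=[P3,P1,P2] Q1=[] Q2=[]
t=3-5: P3@Q0 runs 2, rem=5, I/O yield, promote→Q0. Q0=[P1,P2,P3] Q1=[] Q2=[]
t=5-6: P1@Q0 runs 1, rem=6, I/O yield, promote→Q0. Q0=[P2,P3,P1] Q1=[] Q2=[]
t=6-8: P2@Q0 runs 2, rem=10, I/O yield, promote→Q0. Q0=[P3,P1,P2] Q1=[] Q2=[]
t=8-10: P3@Q0 runs 2, rem=3, I/O yield, promote→Q0. Q0=[P1,P2,P3] Q1=[] Q2=[]
t=10-11: P1@Q0 runs 1, rem=5, I/O yield, promote→Q0. Q0=[P2,P3,P1] Q1=[] Q2=[]
t=11-13: P2@Q0 runs 2, rem=8, I/O yield, promote→Q0. Q0=[P3,P1,P2] Q1=[] Q2=[]
t=13-15: P3@Q0 runs 2, rem=1, I/O yield, promote→Q0. Q0=[P1,P2,P3] Q1=[] Q2=[]
t=15-16: P1@Q0 runs 1, rem=4, I/O yield, promote→Q0. Q0=[P2,P3,P1] Q1=[] Q2=[]
t=16-18: P2@Q0 runs 2, rem=6, I/O yield, promote→Q0. Q0=[P3,P1,P2] Q1=[] Q2=[]
t=18-19: P3@Q0 runs 1, rem=0, completes. Q0=[P1,P2] Q1=[] Q2=[]
t=19-20: P1@Q0 runs 1, rem=3, I/O yield, promote→Q0. Q0=[P2,P1] Q1=[] Q2=[]
t=20-22: P2@Q0 runs 2, rem=4, I/O yield, promote→Q0. Q0=[P1,P2] Q1=[] Q2=[]
t=22-23: P1@Q0 runs 1, rem=2, I/O yield, promote→Q0. Q0=[P2,P1] Q1=[] Q2=[]
t=23-25: P2@Q0 runs 2, rem=2, I/O yield, promote→Q0. Q0=[P1,P2] Q1=[] Q2=[]
t=25-26: P1@Q0 runs 1, rem=1, I/O yield, promote→Q0. Q0=[P2,P1] Q1=[] Q2=[]
t=26-28: P2@Q0 runs 2, rem=0, completes. Q0=[P1] Q1=[] Q2=[]
t=28-29: P1@Q0 runs 1, rem=0, completes. Q0=[] Q1=[] Q2=[]

Answer: P3,P2,P1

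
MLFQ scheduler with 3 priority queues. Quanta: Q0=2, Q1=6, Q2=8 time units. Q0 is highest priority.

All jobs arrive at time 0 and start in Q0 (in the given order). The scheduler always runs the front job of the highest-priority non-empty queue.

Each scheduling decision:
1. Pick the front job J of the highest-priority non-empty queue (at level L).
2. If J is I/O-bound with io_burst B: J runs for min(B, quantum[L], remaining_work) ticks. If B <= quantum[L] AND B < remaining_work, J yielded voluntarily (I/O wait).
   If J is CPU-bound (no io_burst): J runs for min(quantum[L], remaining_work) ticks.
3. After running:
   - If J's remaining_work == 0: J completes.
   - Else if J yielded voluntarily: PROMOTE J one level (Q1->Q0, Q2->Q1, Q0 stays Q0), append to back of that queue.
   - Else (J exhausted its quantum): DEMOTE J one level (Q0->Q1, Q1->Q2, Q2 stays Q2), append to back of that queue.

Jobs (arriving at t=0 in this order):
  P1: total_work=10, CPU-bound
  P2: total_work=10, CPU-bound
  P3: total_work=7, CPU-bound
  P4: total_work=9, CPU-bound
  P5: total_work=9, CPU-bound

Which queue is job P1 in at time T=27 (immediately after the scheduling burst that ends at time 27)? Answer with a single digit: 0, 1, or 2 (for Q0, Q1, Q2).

t=0-2: P1@Q0 runs 2, rem=8, quantum used, demote→Q1. Q0=[P2,P3,P4,P5] Q1=[P1] Q2=[]
t=2-4: P2@Q0 runs 2, rem=8, quantum used, demote→Q1. Q0=[P3,P4,P5] Q1=[P1,P2] Q2=[]
t=4-6: P3@Q0 runs 2, rem=5, quantum used, demote→Q1. Q0=[P4,P5] Q1=[P1,P2,P3] Q2=[]
t=6-8: P4@Q0 runs 2, rem=7, quantum used, demote→Q1. Q0=[P5] Q1=[P1,P2,P3,P4] Q2=[]
t=8-10: P5@Q0 runs 2, rem=7, quantum used, demote→Q1. Q0=[] Q1=[P1,P2,P3,P4,P5] Q2=[]
t=10-16: P1@Q1 runs 6, rem=2, quantum used, demote→Q2. Q0=[] Q1=[P2,P3,P4,P5] Q2=[P1]
t=16-22: P2@Q1 runs 6, rem=2, quantum used, demote→Q2. Q0=[] Q1=[P3,P4,P5] Q2=[P1,P2]
t=22-27: P3@Q1 runs 5, rem=0, completes. Q0=[] Q1=[P4,P5] Q2=[P1,P2]
t=27-33: P4@Q1 runs 6, rem=1, quantum used, demote→Q2. Q0=[] Q1=[P5] Q2=[P1,P2,P4]
t=33-39: P5@Q1 runs 6, rem=1, quantum used, demote→Q2. Q0=[] Q1=[] Q2=[P1,P2,P4,P5]
t=39-41: P1@Q2 runs 2, rem=0, completes. Q0=[] Q1=[] Q2=[P2,P4,P5]
t=41-43: P2@Q2 runs 2, rem=0, completes. Q0=[] Q1=[] Q2=[P4,P5]
t=43-44: P4@Q2 runs 1, rem=0, completes. Q0=[] Q1=[] Q2=[P5]
t=44-45: P5@Q2 runs 1, rem=0, completes. Q0=[] Q1=[] Q2=[]

Answer: 2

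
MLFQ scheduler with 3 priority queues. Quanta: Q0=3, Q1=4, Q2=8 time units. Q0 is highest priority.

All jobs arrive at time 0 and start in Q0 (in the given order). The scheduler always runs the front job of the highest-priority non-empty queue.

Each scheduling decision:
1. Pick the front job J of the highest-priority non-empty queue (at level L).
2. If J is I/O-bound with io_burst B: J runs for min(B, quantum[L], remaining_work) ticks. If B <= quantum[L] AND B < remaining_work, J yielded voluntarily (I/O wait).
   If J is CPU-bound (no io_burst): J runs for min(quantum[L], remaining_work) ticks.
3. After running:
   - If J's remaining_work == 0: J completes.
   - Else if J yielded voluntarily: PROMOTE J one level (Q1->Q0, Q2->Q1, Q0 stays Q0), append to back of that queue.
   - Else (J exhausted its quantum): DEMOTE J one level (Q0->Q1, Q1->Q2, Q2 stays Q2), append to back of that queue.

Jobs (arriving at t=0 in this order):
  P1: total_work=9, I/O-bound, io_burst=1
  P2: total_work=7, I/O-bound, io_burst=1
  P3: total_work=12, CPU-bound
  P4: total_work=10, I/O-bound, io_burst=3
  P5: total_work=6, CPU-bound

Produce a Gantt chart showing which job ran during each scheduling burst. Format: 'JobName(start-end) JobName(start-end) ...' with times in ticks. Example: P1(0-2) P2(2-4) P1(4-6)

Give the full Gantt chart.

Answer: P1(0-1) P2(1-2) P3(2-5) P4(5-8) P5(8-11) P1(11-12) P2(12-13) P4(13-16) P1(16-17) P2(17-18) P4(18-21) P1(21-22) P2(22-23) P4(23-24) P1(24-25) P2(25-26) P1(26-27) P2(27-28) P1(28-29) P2(29-30) P1(30-31) P1(31-32) P3(32-36) P5(36-39) P3(39-44)

Derivation:
t=0-1: P1@Q0 runs 1, rem=8, I/O yield, promote→Q0. Q0=[P2,P3,P4,P5,P1] Q1=[] Q2=[]
t=1-2: P2@Q0 runs 1, rem=6, I/O yield, promote→Q0. Q0=[P3,P4,P5,P1,P2] Q1=[] Q2=[]
t=2-5: P3@Q0 runs 3, rem=9, quantum used, demote→Q1. Q0=[P4,P5,P1,P2] Q1=[P3] Q2=[]
t=5-8: P4@Q0 runs 3, rem=7, I/O yield, promote→Q0. Q0=[P5,P1,P2,P4] Q1=[P3] Q2=[]
t=8-11: P5@Q0 runs 3, rem=3, quantum used, demote→Q1. Q0=[P1,P2,P4] Q1=[P3,P5] Q2=[]
t=11-12: P1@Q0 runs 1, rem=7, I/O yield, promote→Q0. Q0=[P2,P4,P1] Q1=[P3,P5] Q2=[]
t=12-13: P2@Q0 runs 1, rem=5, I/O yield, promote→Q0. Q0=[P4,P1,P2] Q1=[P3,P5] Q2=[]
t=13-16: P4@Q0 runs 3, rem=4, I/O yield, promote→Q0. Q0=[P1,P2,P4] Q1=[P3,P5] Q2=[]
t=16-17: P1@Q0 runs 1, rem=6, I/O yield, promote→Q0. Q0=[P2,P4,P1] Q1=[P3,P5] Q2=[]
t=17-18: P2@Q0 runs 1, rem=4, I/O yield, promote→Q0. Q0=[P4,P1,P2] Q1=[P3,P5] Q2=[]
t=18-21: P4@Q0 runs 3, rem=1, I/O yield, promote→Q0. Q0=[P1,P2,P4] Q1=[P3,P5] Q2=[]
t=21-22: P1@Q0 runs 1, rem=5, I/O yield, promote→Q0. Q0=[P2,P4,P1] Q1=[P3,P5] Q2=[]
t=22-23: P2@Q0 runs 1, rem=3, I/O yield, promote→Q0. Q0=[P4,P1,P2] Q1=[P3,P5] Q2=[]
t=23-24: P4@Q0 runs 1, rem=0, completes. Q0=[P1,P2] Q1=[P3,P5] Q2=[]
t=24-25: P1@Q0 runs 1, rem=4, I/O yield, promote→Q0. Q0=[P2,P1] Q1=[P3,P5] Q2=[]
t=25-26: P2@Q0 runs 1, rem=2, I/O yield, promote→Q0. Q0=[P1,P2] Q1=[P3,P5] Q2=[]
t=26-27: P1@Q0 runs 1, rem=3, I/O yield, promote→Q0. Q0=[P2,P1] Q1=[P3,P5] Q2=[]
t=27-28: P2@Q0 runs 1, rem=1, I/O yield, promote→Q0. Q0=[P1,P2] Q1=[P3,P5] Q2=[]
t=28-29: P1@Q0 runs 1, rem=2, I/O yield, promote→Q0. Q0=[P2,P1] Q1=[P3,P5] Q2=[]
t=29-30: P2@Q0 runs 1, rem=0, completes. Q0=[P1] Q1=[P3,P5] Q2=[]
t=30-31: P1@Q0 runs 1, rem=1, I/O yield, promote→Q0. Q0=[P1] Q1=[P3,P5] Q2=[]
t=31-32: P1@Q0 runs 1, rem=0, completes. Q0=[] Q1=[P3,P5] Q2=[]
t=32-36: P3@Q1 runs 4, rem=5, quantum used, demote→Q2. Q0=[] Q1=[P5] Q2=[P3]
t=36-39: P5@Q1 runs 3, rem=0, completes. Q0=[] Q1=[] Q2=[P3]
t=39-44: P3@Q2 runs 5, rem=0, completes. Q0=[] Q1=[] Q2=[]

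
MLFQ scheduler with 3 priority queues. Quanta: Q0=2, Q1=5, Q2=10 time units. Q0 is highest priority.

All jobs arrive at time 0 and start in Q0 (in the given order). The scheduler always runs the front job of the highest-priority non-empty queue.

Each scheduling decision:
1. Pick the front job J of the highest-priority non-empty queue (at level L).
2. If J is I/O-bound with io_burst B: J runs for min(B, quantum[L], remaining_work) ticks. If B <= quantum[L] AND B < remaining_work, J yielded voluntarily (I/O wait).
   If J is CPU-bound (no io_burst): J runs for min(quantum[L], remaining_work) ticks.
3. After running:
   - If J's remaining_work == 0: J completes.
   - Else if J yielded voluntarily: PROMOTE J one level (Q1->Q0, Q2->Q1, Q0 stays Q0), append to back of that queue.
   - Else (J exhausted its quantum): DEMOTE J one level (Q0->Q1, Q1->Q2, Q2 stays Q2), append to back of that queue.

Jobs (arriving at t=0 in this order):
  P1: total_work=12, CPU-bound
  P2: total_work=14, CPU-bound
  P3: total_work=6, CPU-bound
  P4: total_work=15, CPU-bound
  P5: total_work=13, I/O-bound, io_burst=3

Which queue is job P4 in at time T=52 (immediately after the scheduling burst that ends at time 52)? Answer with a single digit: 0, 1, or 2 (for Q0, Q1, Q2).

t=0-2: P1@Q0 runs 2, rem=10, quantum used, demote→Q1. Q0=[P2,P3,P4,P5] Q1=[P1] Q2=[]
t=2-4: P2@Q0 runs 2, rem=12, quantum used, demote→Q1. Q0=[P3,P4,P5] Q1=[P1,P2] Q2=[]
t=4-6: P3@Q0 runs 2, rem=4, quantum used, demote→Q1. Q0=[P4,P5] Q1=[P1,P2,P3] Q2=[]
t=6-8: P4@Q0 runs 2, rem=13, quantum used, demote→Q1. Q0=[P5] Q1=[P1,P2,P3,P4] Q2=[]
t=8-10: P5@Q0 runs 2, rem=11, quantum used, demote→Q1. Q0=[] Q1=[P1,P2,P3,P4,P5] Q2=[]
t=10-15: P1@Q1 runs 5, rem=5, quantum used, demote→Q2. Q0=[] Q1=[P2,P3,P4,P5] Q2=[P1]
t=15-20: P2@Q1 runs 5, rem=7, quantum used, demote→Q2. Q0=[] Q1=[P3,P4,P5] Q2=[P1,P2]
t=20-24: P3@Q1 runs 4, rem=0, completes. Q0=[] Q1=[P4,P5] Q2=[P1,P2]
t=24-29: P4@Q1 runs 5, rem=8, quantum used, demote→Q2. Q0=[] Q1=[P5] Q2=[P1,P2,P4]
t=29-32: P5@Q1 runs 3, rem=8, I/O yield, promote→Q0. Q0=[P5] Q1=[] Q2=[P1,P2,P4]
t=32-34: P5@Q0 runs 2, rem=6, quantum used, demote→Q1. Q0=[] Q1=[P5] Q2=[P1,P2,P4]
t=34-37: P5@Q1 runs 3, rem=3, I/O yield, promote→Q0. Q0=[P5] Q1=[] Q2=[P1,P2,P4]
t=37-39: P5@Q0 runs 2, rem=1, quantum used, demote→Q1. Q0=[] Q1=[P5] Q2=[P1,P2,P4]
t=39-40: P5@Q1 runs 1, rem=0, completes. Q0=[] Q1=[] Q2=[P1,P2,P4]
t=40-45: P1@Q2 runs 5, rem=0, completes. Q0=[] Q1=[] Q2=[P2,P4]
t=45-52: P2@Q2 runs 7, rem=0, completes. Q0=[] Q1=[] Q2=[P4]
t=52-60: P4@Q2 runs 8, rem=0, completes. Q0=[] Q1=[] Q2=[]

Answer: 2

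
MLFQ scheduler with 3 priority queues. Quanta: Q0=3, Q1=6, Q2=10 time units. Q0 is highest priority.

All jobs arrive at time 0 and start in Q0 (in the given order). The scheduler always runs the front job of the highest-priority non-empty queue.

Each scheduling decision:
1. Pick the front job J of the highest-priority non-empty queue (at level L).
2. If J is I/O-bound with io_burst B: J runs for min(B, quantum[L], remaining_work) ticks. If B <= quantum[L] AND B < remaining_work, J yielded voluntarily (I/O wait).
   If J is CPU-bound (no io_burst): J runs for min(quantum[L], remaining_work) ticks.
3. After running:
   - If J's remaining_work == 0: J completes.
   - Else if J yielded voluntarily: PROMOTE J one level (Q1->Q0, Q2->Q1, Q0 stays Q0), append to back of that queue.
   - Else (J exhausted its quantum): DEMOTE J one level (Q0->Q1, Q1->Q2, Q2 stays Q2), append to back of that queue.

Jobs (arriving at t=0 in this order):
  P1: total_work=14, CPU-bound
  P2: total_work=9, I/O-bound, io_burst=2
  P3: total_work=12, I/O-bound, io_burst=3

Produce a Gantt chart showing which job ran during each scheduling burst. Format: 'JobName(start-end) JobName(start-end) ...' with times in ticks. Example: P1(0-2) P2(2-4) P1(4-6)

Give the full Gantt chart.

t=0-3: P1@Q0 runs 3, rem=11, quantum used, demote→Q1. Q0=[P2,P3] Q1=[P1] Q2=[]
t=3-5: P2@Q0 runs 2, rem=7, I/O yield, promote→Q0. Q0=[P3,P2] Q1=[P1] Q2=[]
t=5-8: P3@Q0 runs 3, rem=9, I/O yield, promote→Q0. Q0=[P2,P3] Q1=[P1] Q2=[]
t=8-10: P2@Q0 runs 2, rem=5, I/O yield, promote→Q0. Q0=[P3,P2] Q1=[P1] Q2=[]
t=10-13: P3@Q0 runs 3, rem=6, I/O yield, promote→Q0. Q0=[P2,P3] Q1=[P1] Q2=[]
t=13-15: P2@Q0 runs 2, rem=3, I/O yield, promote→Q0. Q0=[P3,P2] Q1=[P1] Q2=[]
t=15-18: P3@Q0 runs 3, rem=3, I/O yield, promote→Q0. Q0=[P2,P3] Q1=[P1] Q2=[]
t=18-20: P2@Q0 runs 2, rem=1, I/O yield, promote→Q0. Q0=[P3,P2] Q1=[P1] Q2=[]
t=20-23: P3@Q0 runs 3, rem=0, completes. Q0=[P2] Q1=[P1] Q2=[]
t=23-24: P2@Q0 runs 1, rem=0, completes. Q0=[] Q1=[P1] Q2=[]
t=24-30: P1@Q1 runs 6, rem=5, quantum used, demote→Q2. Q0=[] Q1=[] Q2=[P1]
t=30-35: P1@Q2 runs 5, rem=0, completes. Q0=[] Q1=[] Q2=[]

Answer: P1(0-3) P2(3-5) P3(5-8) P2(8-10) P3(10-13) P2(13-15) P3(15-18) P2(18-20) P3(20-23) P2(23-24) P1(24-30) P1(30-35)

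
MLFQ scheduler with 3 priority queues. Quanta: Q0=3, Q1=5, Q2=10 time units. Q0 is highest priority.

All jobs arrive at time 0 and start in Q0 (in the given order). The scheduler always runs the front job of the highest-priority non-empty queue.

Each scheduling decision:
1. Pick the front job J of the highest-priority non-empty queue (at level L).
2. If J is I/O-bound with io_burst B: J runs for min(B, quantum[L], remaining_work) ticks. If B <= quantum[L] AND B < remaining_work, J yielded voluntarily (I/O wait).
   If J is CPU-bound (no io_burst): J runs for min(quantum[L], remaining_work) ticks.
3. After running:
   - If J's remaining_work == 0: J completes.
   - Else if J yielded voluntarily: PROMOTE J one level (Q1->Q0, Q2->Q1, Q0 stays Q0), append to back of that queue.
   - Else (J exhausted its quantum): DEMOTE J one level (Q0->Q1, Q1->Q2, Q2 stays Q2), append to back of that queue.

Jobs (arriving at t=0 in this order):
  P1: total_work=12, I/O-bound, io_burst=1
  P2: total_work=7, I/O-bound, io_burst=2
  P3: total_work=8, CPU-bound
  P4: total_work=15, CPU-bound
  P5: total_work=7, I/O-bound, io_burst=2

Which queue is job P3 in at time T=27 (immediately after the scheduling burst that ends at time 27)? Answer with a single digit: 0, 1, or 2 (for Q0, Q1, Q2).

Answer: 1

Derivation:
t=0-1: P1@Q0 runs 1, rem=11, I/O yield, promote→Q0. Q0=[P2,P3,P4,P5,P1] Q1=[] Q2=[]
t=1-3: P2@Q0 runs 2, rem=5, I/O yield, promote→Q0. Q0=[P3,P4,P5,P1,P2] Q1=[] Q2=[]
t=3-6: P3@Q0 runs 3, rem=5, quantum used, demote→Q1. Q0=[P4,P5,P1,P2] Q1=[P3] Q2=[]
t=6-9: P4@Q0 runs 3, rem=12, quantum used, demote→Q1. Q0=[P5,P1,P2] Q1=[P3,P4] Q2=[]
t=9-11: P5@Q0 runs 2, rem=5, I/O yield, promote→Q0. Q0=[P1,P2,P5] Q1=[P3,P4] Q2=[]
t=11-12: P1@Q0 runs 1, rem=10, I/O yield, promote→Q0. Q0=[P2,P5,P1] Q1=[P3,P4] Q2=[]
t=12-14: P2@Q0 runs 2, rem=3, I/O yield, promote→Q0. Q0=[P5,P1,P2] Q1=[P3,P4] Q2=[]
t=14-16: P5@Q0 runs 2, rem=3, I/O yield, promote→Q0. Q0=[P1,P2,P5] Q1=[P3,P4] Q2=[]
t=16-17: P1@Q0 runs 1, rem=9, I/O yield, promote→Q0. Q0=[P2,P5,P1] Q1=[P3,P4] Q2=[]
t=17-19: P2@Q0 runs 2, rem=1, I/O yield, promote→Q0. Q0=[P5,P1,P2] Q1=[P3,P4] Q2=[]
t=19-21: P5@Q0 runs 2, rem=1, I/O yield, promote→Q0. Q0=[P1,P2,P5] Q1=[P3,P4] Q2=[]
t=21-22: P1@Q0 runs 1, rem=8, I/O yield, promote→Q0. Q0=[P2,P5,P1] Q1=[P3,P4] Q2=[]
t=22-23: P2@Q0 runs 1, rem=0, completes. Q0=[P5,P1] Q1=[P3,P4] Q2=[]
t=23-24: P5@Q0 runs 1, rem=0, completes. Q0=[P1] Q1=[P3,P4] Q2=[]
t=24-25: P1@Q0 runs 1, rem=7, I/O yield, promote→Q0. Q0=[P1] Q1=[P3,P4] Q2=[]
t=25-26: P1@Q0 runs 1, rem=6, I/O yield, promote→Q0. Q0=[P1] Q1=[P3,P4] Q2=[]
t=26-27: P1@Q0 runs 1, rem=5, I/O yield, promote→Q0. Q0=[P1] Q1=[P3,P4] Q2=[]
t=27-28: P1@Q0 runs 1, rem=4, I/O yield, promote→Q0. Q0=[P1] Q1=[P3,P4] Q2=[]
t=28-29: P1@Q0 runs 1, rem=3, I/O yield, promote→Q0. Q0=[P1] Q1=[P3,P4] Q2=[]
t=29-30: P1@Q0 runs 1, rem=2, I/O yield, promote→Q0. Q0=[P1] Q1=[P3,P4] Q2=[]
t=30-31: P1@Q0 runs 1, rem=1, I/O yield, promote→Q0. Q0=[P1] Q1=[P3,P4] Q2=[]
t=31-32: P1@Q0 runs 1, rem=0, completes. Q0=[] Q1=[P3,P4] Q2=[]
t=32-37: P3@Q1 runs 5, rem=0, completes. Q0=[] Q1=[P4] Q2=[]
t=37-42: P4@Q1 runs 5, rem=7, quantum used, demote→Q2. Q0=[] Q1=[] Q2=[P4]
t=42-49: P4@Q2 runs 7, rem=0, completes. Q0=[] Q1=[] Q2=[]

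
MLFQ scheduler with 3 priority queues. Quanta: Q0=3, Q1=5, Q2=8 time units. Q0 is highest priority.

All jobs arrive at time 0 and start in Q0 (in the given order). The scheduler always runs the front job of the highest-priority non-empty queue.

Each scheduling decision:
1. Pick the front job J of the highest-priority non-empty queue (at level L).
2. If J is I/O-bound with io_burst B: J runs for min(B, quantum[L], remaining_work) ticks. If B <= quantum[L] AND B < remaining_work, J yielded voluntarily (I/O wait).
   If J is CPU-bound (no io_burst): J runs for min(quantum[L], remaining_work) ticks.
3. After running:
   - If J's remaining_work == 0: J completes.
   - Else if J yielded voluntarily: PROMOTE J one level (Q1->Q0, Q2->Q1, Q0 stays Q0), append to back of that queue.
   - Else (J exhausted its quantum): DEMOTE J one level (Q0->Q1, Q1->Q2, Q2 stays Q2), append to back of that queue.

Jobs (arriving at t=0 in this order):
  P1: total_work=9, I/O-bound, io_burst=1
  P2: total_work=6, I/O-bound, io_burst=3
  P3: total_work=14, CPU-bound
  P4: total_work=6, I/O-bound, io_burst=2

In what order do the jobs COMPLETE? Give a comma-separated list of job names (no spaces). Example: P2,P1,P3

t=0-1: P1@Q0 runs 1, rem=8, I/O yield, promote→Q0. Q0=[P2,P3,P4,P1] Q1=[] Q2=[]
t=1-4: P2@Q0 runs 3, rem=3, I/O yield, promote→Q0. Q0=[P3,P4,P1,P2] Q1=[] Q2=[]
t=4-7: P3@Q0 runs 3, rem=11, quantum used, demote→Q1. Q0=[P4,P1,P2] Q1=[P3] Q2=[]
t=7-9: P4@Q0 runs 2, rem=4, I/O yield, promote→Q0. Q0=[P1,P2,P4] Q1=[P3] Q2=[]
t=9-10: P1@Q0 runs 1, rem=7, I/O yield, promote→Q0. Q0=[P2,P4,P1] Q1=[P3] Q2=[]
t=10-13: P2@Q0 runs 3, rem=0, completes. Q0=[P4,P1] Q1=[P3] Q2=[]
t=13-15: P4@Q0 runs 2, rem=2, I/O yield, promote→Q0. Q0=[P1,P4] Q1=[P3] Q2=[]
t=15-16: P1@Q0 runs 1, rem=6, I/O yield, promote→Q0. Q0=[P4,P1] Q1=[P3] Q2=[]
t=16-18: P4@Q0 runs 2, rem=0, completes. Q0=[P1] Q1=[P3] Q2=[]
t=18-19: P1@Q0 runs 1, rem=5, I/O yield, promote→Q0. Q0=[P1] Q1=[P3] Q2=[]
t=19-20: P1@Q0 runs 1, rem=4, I/O yield, promote→Q0. Q0=[P1] Q1=[P3] Q2=[]
t=20-21: P1@Q0 runs 1, rem=3, I/O yield, promote→Q0. Q0=[P1] Q1=[P3] Q2=[]
t=21-22: P1@Q0 runs 1, rem=2, I/O yield, promote→Q0. Q0=[P1] Q1=[P3] Q2=[]
t=22-23: P1@Q0 runs 1, rem=1, I/O yield, promote→Q0. Q0=[P1] Q1=[P3] Q2=[]
t=23-24: P1@Q0 runs 1, rem=0, completes. Q0=[] Q1=[P3] Q2=[]
t=24-29: P3@Q1 runs 5, rem=6, quantum used, demote→Q2. Q0=[] Q1=[] Q2=[P3]
t=29-35: P3@Q2 runs 6, rem=0, completes. Q0=[] Q1=[] Q2=[]

Answer: P2,P4,P1,P3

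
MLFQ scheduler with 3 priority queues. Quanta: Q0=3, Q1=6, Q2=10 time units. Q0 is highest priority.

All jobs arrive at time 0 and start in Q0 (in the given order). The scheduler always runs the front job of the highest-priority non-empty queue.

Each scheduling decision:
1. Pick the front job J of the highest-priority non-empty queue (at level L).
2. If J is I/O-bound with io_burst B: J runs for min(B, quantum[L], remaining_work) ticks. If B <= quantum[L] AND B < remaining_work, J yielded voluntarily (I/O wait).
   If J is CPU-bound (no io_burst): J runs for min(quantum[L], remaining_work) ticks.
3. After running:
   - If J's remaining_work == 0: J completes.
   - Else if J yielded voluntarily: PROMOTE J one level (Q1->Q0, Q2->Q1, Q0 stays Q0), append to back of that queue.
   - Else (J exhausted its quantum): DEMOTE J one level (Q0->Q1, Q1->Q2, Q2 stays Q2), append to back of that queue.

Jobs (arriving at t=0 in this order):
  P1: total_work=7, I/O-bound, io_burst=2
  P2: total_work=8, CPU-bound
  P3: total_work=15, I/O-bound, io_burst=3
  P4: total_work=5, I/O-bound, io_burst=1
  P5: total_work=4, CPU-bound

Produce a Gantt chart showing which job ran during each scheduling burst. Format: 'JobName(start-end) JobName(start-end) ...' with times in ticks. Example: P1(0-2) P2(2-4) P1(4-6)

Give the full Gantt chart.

Answer: P1(0-2) P2(2-5) P3(5-8) P4(8-9) P5(9-12) P1(12-14) P3(14-17) P4(17-18) P1(18-20) P3(20-23) P4(23-24) P1(24-25) P3(25-28) P4(28-29) P3(29-32) P4(32-33) P2(33-38) P5(38-39)

Derivation:
t=0-2: P1@Q0 runs 2, rem=5, I/O yield, promote→Q0. Q0=[P2,P3,P4,P5,P1] Q1=[] Q2=[]
t=2-5: P2@Q0 runs 3, rem=5, quantum used, demote→Q1. Q0=[P3,P4,P5,P1] Q1=[P2] Q2=[]
t=5-8: P3@Q0 runs 3, rem=12, I/O yield, promote→Q0. Q0=[P4,P5,P1,P3] Q1=[P2] Q2=[]
t=8-9: P4@Q0 runs 1, rem=4, I/O yield, promote→Q0. Q0=[P5,P1,P3,P4] Q1=[P2] Q2=[]
t=9-12: P5@Q0 runs 3, rem=1, quantum used, demote→Q1. Q0=[P1,P3,P4] Q1=[P2,P5] Q2=[]
t=12-14: P1@Q0 runs 2, rem=3, I/O yield, promote→Q0. Q0=[P3,P4,P1] Q1=[P2,P5] Q2=[]
t=14-17: P3@Q0 runs 3, rem=9, I/O yield, promote→Q0. Q0=[P4,P1,P3] Q1=[P2,P5] Q2=[]
t=17-18: P4@Q0 runs 1, rem=3, I/O yield, promote→Q0. Q0=[P1,P3,P4] Q1=[P2,P5] Q2=[]
t=18-20: P1@Q0 runs 2, rem=1, I/O yield, promote→Q0. Q0=[P3,P4,P1] Q1=[P2,P5] Q2=[]
t=20-23: P3@Q0 runs 3, rem=6, I/O yield, promote→Q0. Q0=[P4,P1,P3] Q1=[P2,P5] Q2=[]
t=23-24: P4@Q0 runs 1, rem=2, I/O yield, promote→Q0. Q0=[P1,P3,P4] Q1=[P2,P5] Q2=[]
t=24-25: P1@Q0 runs 1, rem=0, completes. Q0=[P3,P4] Q1=[P2,P5] Q2=[]
t=25-28: P3@Q0 runs 3, rem=3, I/O yield, promote→Q0. Q0=[P4,P3] Q1=[P2,P5] Q2=[]
t=28-29: P4@Q0 runs 1, rem=1, I/O yield, promote→Q0. Q0=[P3,P4] Q1=[P2,P5] Q2=[]
t=29-32: P3@Q0 runs 3, rem=0, completes. Q0=[P4] Q1=[P2,P5] Q2=[]
t=32-33: P4@Q0 runs 1, rem=0, completes. Q0=[] Q1=[P2,P5] Q2=[]
t=33-38: P2@Q1 runs 5, rem=0, completes. Q0=[] Q1=[P5] Q2=[]
t=38-39: P5@Q1 runs 1, rem=0, completes. Q0=[] Q1=[] Q2=[]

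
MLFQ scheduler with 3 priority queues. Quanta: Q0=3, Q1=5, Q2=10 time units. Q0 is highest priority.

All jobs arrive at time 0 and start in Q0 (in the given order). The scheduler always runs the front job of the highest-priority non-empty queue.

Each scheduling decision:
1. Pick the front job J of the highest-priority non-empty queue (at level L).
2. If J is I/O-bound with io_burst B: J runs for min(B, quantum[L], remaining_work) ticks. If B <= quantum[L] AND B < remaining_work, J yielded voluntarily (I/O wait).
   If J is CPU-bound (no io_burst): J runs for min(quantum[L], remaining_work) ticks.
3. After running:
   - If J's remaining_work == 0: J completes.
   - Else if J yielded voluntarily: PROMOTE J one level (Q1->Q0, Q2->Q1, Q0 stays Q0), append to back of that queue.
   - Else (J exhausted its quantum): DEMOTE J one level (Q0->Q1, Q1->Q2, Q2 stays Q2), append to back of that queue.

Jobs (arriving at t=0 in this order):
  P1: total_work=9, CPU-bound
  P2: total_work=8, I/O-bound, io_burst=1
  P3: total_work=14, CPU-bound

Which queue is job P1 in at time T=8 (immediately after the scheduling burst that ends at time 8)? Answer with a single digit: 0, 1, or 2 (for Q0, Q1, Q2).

t=0-3: P1@Q0 runs 3, rem=6, quantum used, demote→Q1. Q0=[P2,P3] Q1=[P1] Q2=[]
t=3-4: P2@Q0 runs 1, rem=7, I/O yield, promote→Q0. Q0=[P3,P2] Q1=[P1] Q2=[]
t=4-7: P3@Q0 runs 3, rem=11, quantum used, demote→Q1. Q0=[P2] Q1=[P1,P3] Q2=[]
t=7-8: P2@Q0 runs 1, rem=6, I/O yield, promote→Q0. Q0=[P2] Q1=[P1,P3] Q2=[]
t=8-9: P2@Q0 runs 1, rem=5, I/O yield, promote→Q0. Q0=[P2] Q1=[P1,P3] Q2=[]
t=9-10: P2@Q0 runs 1, rem=4, I/O yield, promote→Q0. Q0=[P2] Q1=[P1,P3] Q2=[]
t=10-11: P2@Q0 runs 1, rem=3, I/O yield, promote→Q0. Q0=[P2] Q1=[P1,P3] Q2=[]
t=11-12: P2@Q0 runs 1, rem=2, I/O yield, promote→Q0. Q0=[P2] Q1=[P1,P3] Q2=[]
t=12-13: P2@Q0 runs 1, rem=1, I/O yield, promote→Q0. Q0=[P2] Q1=[P1,P3] Q2=[]
t=13-14: P2@Q0 runs 1, rem=0, completes. Q0=[] Q1=[P1,P3] Q2=[]
t=14-19: P1@Q1 runs 5, rem=1, quantum used, demote→Q2. Q0=[] Q1=[P3] Q2=[P1]
t=19-24: P3@Q1 runs 5, rem=6, quantum used, demote→Q2. Q0=[] Q1=[] Q2=[P1,P3]
t=24-25: P1@Q2 runs 1, rem=0, completes. Q0=[] Q1=[] Q2=[P3]
t=25-31: P3@Q2 runs 6, rem=0, completes. Q0=[] Q1=[] Q2=[]

Answer: 1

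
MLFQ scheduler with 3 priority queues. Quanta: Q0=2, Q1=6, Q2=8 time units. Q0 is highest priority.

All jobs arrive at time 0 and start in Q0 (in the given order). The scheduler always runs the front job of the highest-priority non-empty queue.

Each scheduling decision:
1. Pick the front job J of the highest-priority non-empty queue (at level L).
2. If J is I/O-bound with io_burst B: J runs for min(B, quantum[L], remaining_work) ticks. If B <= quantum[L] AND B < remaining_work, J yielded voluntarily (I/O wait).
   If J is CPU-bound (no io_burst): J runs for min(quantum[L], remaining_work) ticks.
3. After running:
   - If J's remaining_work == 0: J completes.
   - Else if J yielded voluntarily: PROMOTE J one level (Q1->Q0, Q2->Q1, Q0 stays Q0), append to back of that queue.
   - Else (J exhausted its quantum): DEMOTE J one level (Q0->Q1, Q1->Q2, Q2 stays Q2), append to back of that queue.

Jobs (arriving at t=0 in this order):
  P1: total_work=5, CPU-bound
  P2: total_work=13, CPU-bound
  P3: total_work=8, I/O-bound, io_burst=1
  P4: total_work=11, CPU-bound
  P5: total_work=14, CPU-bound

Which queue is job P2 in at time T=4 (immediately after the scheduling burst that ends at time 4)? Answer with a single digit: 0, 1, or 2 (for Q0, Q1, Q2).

Answer: 1

Derivation:
t=0-2: P1@Q0 runs 2, rem=3, quantum used, demote→Q1. Q0=[P2,P3,P4,P5] Q1=[P1] Q2=[]
t=2-4: P2@Q0 runs 2, rem=11, quantum used, demote→Q1. Q0=[P3,P4,P5] Q1=[P1,P2] Q2=[]
t=4-5: P3@Q0 runs 1, rem=7, I/O yield, promote→Q0. Q0=[P4,P5,P3] Q1=[P1,P2] Q2=[]
t=5-7: P4@Q0 runs 2, rem=9, quantum used, demote→Q1. Q0=[P5,P3] Q1=[P1,P2,P4] Q2=[]
t=7-9: P5@Q0 runs 2, rem=12, quantum used, demote→Q1. Q0=[P3] Q1=[P1,P2,P4,P5] Q2=[]
t=9-10: P3@Q0 runs 1, rem=6, I/O yield, promote→Q0. Q0=[P3] Q1=[P1,P2,P4,P5] Q2=[]
t=10-11: P3@Q0 runs 1, rem=5, I/O yield, promote→Q0. Q0=[P3] Q1=[P1,P2,P4,P5] Q2=[]
t=11-12: P3@Q0 runs 1, rem=4, I/O yield, promote→Q0. Q0=[P3] Q1=[P1,P2,P4,P5] Q2=[]
t=12-13: P3@Q0 runs 1, rem=3, I/O yield, promote→Q0. Q0=[P3] Q1=[P1,P2,P4,P5] Q2=[]
t=13-14: P3@Q0 runs 1, rem=2, I/O yield, promote→Q0. Q0=[P3] Q1=[P1,P2,P4,P5] Q2=[]
t=14-15: P3@Q0 runs 1, rem=1, I/O yield, promote→Q0. Q0=[P3] Q1=[P1,P2,P4,P5] Q2=[]
t=15-16: P3@Q0 runs 1, rem=0, completes. Q0=[] Q1=[P1,P2,P4,P5] Q2=[]
t=16-19: P1@Q1 runs 3, rem=0, completes. Q0=[] Q1=[P2,P4,P5] Q2=[]
t=19-25: P2@Q1 runs 6, rem=5, quantum used, demote→Q2. Q0=[] Q1=[P4,P5] Q2=[P2]
t=25-31: P4@Q1 runs 6, rem=3, quantum used, demote→Q2. Q0=[] Q1=[P5] Q2=[P2,P4]
t=31-37: P5@Q1 runs 6, rem=6, quantum used, demote→Q2. Q0=[] Q1=[] Q2=[P2,P4,P5]
t=37-42: P2@Q2 runs 5, rem=0, completes. Q0=[] Q1=[] Q2=[P4,P5]
t=42-45: P4@Q2 runs 3, rem=0, completes. Q0=[] Q1=[] Q2=[P5]
t=45-51: P5@Q2 runs 6, rem=0, completes. Q0=[] Q1=[] Q2=[]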